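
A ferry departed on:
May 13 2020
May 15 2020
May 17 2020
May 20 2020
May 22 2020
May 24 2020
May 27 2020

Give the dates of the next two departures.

Every event lands on a Wednesday or Friday or Sunday (gaps cycle 2, 2, 3, 2, 2, 3).
So the schedule is: every Wednesday, Friday and Sunday.
Next Friday: May 29 2020.
The following Sunday is May 31 2020.

May 29 2020, May 31 2020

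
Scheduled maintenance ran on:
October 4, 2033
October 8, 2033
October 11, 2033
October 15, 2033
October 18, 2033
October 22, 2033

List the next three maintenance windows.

October 25, 2033; October 29, 2033; November 1, 2033

The gap pattern 4, 3, 4, 3, 4 repeats every 2 events.
These are the Tuesdays and Saturdays of each week.
Next Tuesday: October 25, 2033.
Next Saturday: October 29, 2033.
Next Tuesday: November 1, 2033.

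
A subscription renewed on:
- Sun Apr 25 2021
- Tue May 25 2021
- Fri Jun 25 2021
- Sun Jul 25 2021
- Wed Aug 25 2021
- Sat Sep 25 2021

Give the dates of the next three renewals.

Mon Oct 25 2021, Thu Nov 25 2021, Sat Dec 25 2021

Gaps: 30, 31, 30, 31, 31 days — not constant. Every event is on the 25th of the month.
Pattern: the 25th of each month.
Next: October 2021 → Mon Oct 25 2021.
November 2021: Thu Nov 25 2021.
Next: December 2021 → Sat Dec 25 2021.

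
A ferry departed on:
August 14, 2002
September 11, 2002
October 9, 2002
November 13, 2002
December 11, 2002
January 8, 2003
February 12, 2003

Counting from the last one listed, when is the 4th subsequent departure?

June 11, 2003

These are Wednesdays at 28- or 35-day spacing (28, 28, 35, 28, 28, 35).
The pattern: 2nd Wednesday of the month.
March 2003 — 2nd Wednesday is March 12, 2003.
2nd Wednesday of April 2003: April 9, 2003.
May 2003 — 2nd Wednesday is May 14, 2003.
2nd Wednesday of June 2003: June 11, 2003.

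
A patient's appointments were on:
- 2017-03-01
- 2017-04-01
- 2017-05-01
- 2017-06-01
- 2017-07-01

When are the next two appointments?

The day-of-month is always 1 (31, 30, 31, 30 days between events).
So this recurs on the 1st of each month.
August 2017: 2017-08-01.
September 2017: 2017-09-01.

2017-08-01, 2017-09-01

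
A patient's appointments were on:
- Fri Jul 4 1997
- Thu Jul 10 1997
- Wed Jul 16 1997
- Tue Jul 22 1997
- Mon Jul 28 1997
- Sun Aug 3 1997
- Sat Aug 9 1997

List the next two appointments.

Gaps between consecutive events: 6, 6, 6, 6, 6, 6 days — a constant 6-day interval.
Sat Aug 9 1997 + 6 days = Fri Aug 15 1997.
Fri Aug 15 1997 + 6 days = Thu Aug 21 1997.

Fri Aug 15 1997, Thu Aug 21 1997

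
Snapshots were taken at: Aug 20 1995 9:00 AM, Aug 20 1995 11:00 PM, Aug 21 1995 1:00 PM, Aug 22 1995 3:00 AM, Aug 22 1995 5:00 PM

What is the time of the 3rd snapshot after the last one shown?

Aug 24 1995 11:00 AM

The interval is a steady 14 hours (14, 14, 14, 14).
Aug 22 1995 5:00 PM + 14 h = Aug 23 1995 7:00 AM.
Aug 23 1995 7:00 AM + 14 h = Aug 23 1995 9:00 PM.
Aug 23 1995 9:00 PM + 14 h = Aug 24 1995 11:00 AM.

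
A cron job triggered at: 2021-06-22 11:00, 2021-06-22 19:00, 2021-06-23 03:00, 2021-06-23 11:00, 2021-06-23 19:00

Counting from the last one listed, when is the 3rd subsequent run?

2021-06-24 19:00

The interval is a steady 8 hours (8, 8, 8, 8).
2021-06-23 19:00 + 8 h = 2021-06-24 03:00.
2021-06-24 03:00 + 8 h = 2021-06-24 11:00.
2021-06-24 11:00 + 8 h = 2021-06-24 19:00.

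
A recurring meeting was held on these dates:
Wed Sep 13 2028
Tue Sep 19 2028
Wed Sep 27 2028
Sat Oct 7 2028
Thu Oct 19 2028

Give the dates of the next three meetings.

Thu Nov 2 2028, Sat Nov 18 2028, Wed Dec 6 2028

Gaps: 6, 8, 10, 12 days — each gap is 2 larger than the previous one.
Next gap: 14 days. Thu Oct 19 2028 + 14 days = Thu Nov 2 2028.
Next gap: 16 days. Thu Nov 2 2028 + 16 days = Sat Nov 18 2028.
Next gap: 18 days. Sat Nov 18 2028 + 18 days = Wed Dec 6 2028.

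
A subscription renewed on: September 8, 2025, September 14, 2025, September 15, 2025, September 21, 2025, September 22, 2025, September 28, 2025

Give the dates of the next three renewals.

September 29, 2025; October 5, 2025; October 6, 2025

Every event lands on a Monday or Sunday (gaps cycle 6, 1, 6, 1, 6).
So the schedule is: every Monday and Sunday.
Next Monday: September 29, 2025.
Next Sunday: October 5, 2025.
The following Monday is October 6, 2025.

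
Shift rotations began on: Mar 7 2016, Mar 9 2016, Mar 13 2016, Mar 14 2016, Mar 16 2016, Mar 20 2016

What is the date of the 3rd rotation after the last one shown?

Mar 27 2016

Every event lands on a Monday or Wednesday or Sunday (gaps cycle 2, 4, 1, 2, 4).
So the schedule is: every Monday, Wednesday and Sunday.
The following Monday is Mar 21 2016.
The following Wednesday is Mar 23 2016.
Next Sunday: Mar 27 2016.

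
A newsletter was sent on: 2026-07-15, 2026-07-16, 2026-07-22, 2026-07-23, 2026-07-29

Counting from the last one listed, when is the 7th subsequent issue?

2026-08-20

Every event lands on a Wednesday or Thursday (gaps cycle 1, 6, 1, 6).
So the schedule is: every Wednesday and Thursday.
The following Thursday is 2026-07-30.
The following Wednesday is 2026-08-05.
Next Thursday: 2026-08-06.
The following Wednesday is 2026-08-12.
The following Thursday is 2026-08-13.
The following Wednesday is 2026-08-19.
The following Thursday is 2026-08-20.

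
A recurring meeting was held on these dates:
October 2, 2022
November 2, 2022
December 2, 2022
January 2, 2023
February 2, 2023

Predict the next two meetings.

March 2, 2023; April 2, 2023

The day-of-month is always 2 (31, 30, 31, 31 days between events).
So this recurs on the 2nd of each month.
March 2023: March 2, 2023.
April 2023: April 2, 2023.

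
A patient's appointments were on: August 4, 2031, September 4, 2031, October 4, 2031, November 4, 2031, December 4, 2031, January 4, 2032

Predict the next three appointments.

February 4, 2032; March 4, 2032; April 4, 2032

The day-of-month is always 4 (31, 30, 31, 30, 31 days between events).
So this recurs on the 4th of each month.
February 2032: February 4, 2032.
Next: March 2032 → March 4, 2032.
Next: April 2032 → April 4, 2032.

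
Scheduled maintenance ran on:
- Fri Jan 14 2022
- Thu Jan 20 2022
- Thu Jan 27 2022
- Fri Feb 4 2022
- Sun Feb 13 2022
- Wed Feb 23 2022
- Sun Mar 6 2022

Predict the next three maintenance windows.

The spacing grows by 1 each time: 6, 7, 8, 9, 10, 11 days.
Next gap: 12 days. Sun Mar 6 2022 + 12 days = Fri Mar 18 2022.
Next gap: 13 days. Fri Mar 18 2022 + 13 days = Thu Mar 31 2022.
Next gap: 14 days. Thu Mar 31 2022 + 14 days = Thu Apr 14 2022.

Fri Mar 18 2022, Thu Mar 31 2022, Thu Apr 14 2022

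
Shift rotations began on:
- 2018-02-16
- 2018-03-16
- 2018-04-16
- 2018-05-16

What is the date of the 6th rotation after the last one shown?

2018-11-16

Each date is the 16th; the gaps (28, 31, 30) track the month lengths.
The rule is the 16th of each month.
June 2018: 2018-06-16.
Next: July 2018 → 2018-07-16.
August 2018: 2018-08-16.
Next: September 2018 → 2018-09-16.
October 2018: 2018-10-16.
Next: November 2018 → 2018-11-16.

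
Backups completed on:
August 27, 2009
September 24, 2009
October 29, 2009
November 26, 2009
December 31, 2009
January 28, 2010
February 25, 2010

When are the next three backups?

March 25, 2010; April 29, 2010; May 27, 2010

All Thursdays; the gaps (28, 35, 28, 35, 28, 28) vary with month length.
This is the last Thursday of each month.
March 2010 ends with Thursday March 25, 2010.
Last Thursday of April 2010: April 29, 2010.
May 2010 ends with Thursday May 27, 2010.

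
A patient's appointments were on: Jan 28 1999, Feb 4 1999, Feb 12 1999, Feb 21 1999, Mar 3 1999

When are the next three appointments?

Mar 14 1999, Mar 26 1999, Apr 8 1999

Gaps: 7, 8, 9, 10 days — each gap is 1 larger than the previous one.
Next gap: 11 days. Mar 3 1999 + 11 days = Mar 14 1999.
Next gap: 12 days. Mar 14 1999 + 12 days = Mar 26 1999.
Next gap: 13 days. Mar 26 1999 + 13 days = Apr 8 1999.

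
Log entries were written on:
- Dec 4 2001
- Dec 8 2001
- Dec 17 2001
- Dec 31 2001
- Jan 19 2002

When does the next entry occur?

Intervals are 4, 9, 14, 19 days — an arithmetic progression with common difference 5.
Next gap: 24 days. Jan 19 2002 + 24 days = Feb 12 2002.

Feb 12 2002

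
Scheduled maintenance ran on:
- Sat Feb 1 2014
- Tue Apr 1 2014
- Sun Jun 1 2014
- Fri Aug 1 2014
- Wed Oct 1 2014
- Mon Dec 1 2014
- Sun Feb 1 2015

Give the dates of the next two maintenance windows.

Wed Apr 1 2015, Mon Jun 1 2015

Gaps: 59, 61, 61, 61, 61, 62 days — not constant. Every event is on the 1st of the month.
Pattern: the 1st of every 2 months.
April 2015: Wed Apr 1 2015.
Next: June 2015 → Mon Jun 1 2015.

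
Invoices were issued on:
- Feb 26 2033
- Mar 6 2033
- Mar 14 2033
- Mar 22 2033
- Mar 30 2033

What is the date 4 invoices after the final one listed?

May 1 2033

The spacing is 8, 8, 8, 8 days — always 8 days.
Mar 30 2033 + 8 days = Apr 7 2033.
Apr 7 2033 + 8 days = Apr 15 2033.
Apr 15 2033 + 8 days = Apr 23 2033.
Apr 23 2033 + 8 days = May 1 2033.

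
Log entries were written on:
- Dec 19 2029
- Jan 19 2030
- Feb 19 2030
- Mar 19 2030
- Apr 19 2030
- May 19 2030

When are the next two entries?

Jun 19 2030, Jul 19 2030

Gaps: 31, 31, 28, 31, 30 days — not constant. Every event is on the 19th of the month.
Pattern: the 19th of each month.
Next: June 2030 → Jun 19 2030.
July 2030: Jul 19 2030.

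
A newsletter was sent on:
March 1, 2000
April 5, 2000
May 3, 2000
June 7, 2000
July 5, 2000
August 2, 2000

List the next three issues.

September 6, 2000; October 4, 2000; November 1, 2000

Gaps: 35, 28, 35, 28, 28 days — a mix of 28 and 35. Every date is a Wednesday.
Each is the 1st Wednesday of its month.
1st Wednesday of September 2000: September 6, 2000.
October 2000 — 1st Wednesday is October 4, 2000.
1st Wednesday of November 2000: November 1, 2000.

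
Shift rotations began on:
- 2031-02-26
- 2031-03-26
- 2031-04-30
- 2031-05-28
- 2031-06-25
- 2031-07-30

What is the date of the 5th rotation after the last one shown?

2031-12-31

These are Wednesdays with 28, 35, 28, 28, 35-day gaps.
Each is the final Wednesday of its month — 2031-04-30 is past the 28th, so '4th Wednesday' doesn't fit.
Last Wednesday of August 2031: 2031-08-27.
Last Wednesday of September 2031: 2031-09-24.
October 2031 ends with Wednesday 2031-10-29.
Last Wednesday of November 2031: 2031-11-26.
Last Wednesday of December 2031: 2031-12-31.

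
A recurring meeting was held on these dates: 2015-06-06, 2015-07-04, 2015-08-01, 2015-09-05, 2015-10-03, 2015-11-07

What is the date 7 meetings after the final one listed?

2016-06-04

All dates are Saturdays, 28, 28, 35, 28, 35 days apart.
Specifically, the 1st Saturday of each month.
December 2015 — 1st Saturday is 2015-12-05.
January 2016 — 1st Saturday is 2016-01-02.
February 2016 — 1st Saturday is 2016-02-06.
1st Saturday of March 2016: 2016-03-05.
1st Saturday of April 2016: 2016-04-02.
1st Saturday of May 2016: 2016-05-07.
1st Saturday of June 2016: 2016-06-04.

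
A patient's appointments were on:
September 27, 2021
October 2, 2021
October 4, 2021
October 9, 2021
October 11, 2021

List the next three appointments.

The gap pattern 5, 2, 5, 2 repeats every 2 events.
These are the Mondays and Saturdays of each week.
The following Saturday is October 16, 2021.
The following Monday is October 18, 2021.
The following Saturday is October 23, 2021.

October 16, 2021; October 18, 2021; October 23, 2021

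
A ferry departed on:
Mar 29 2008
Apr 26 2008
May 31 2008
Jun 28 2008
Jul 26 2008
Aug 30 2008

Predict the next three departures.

These are Saturdays with 28, 35, 28, 28, 35-day gaps.
Each is the final Saturday of its month — Mar 29 2008 is past the 28th, so '4th Saturday' doesn't fit.
September 2008 ends with Saturday Sep 27 2008.
Last Saturday of October 2008: Oct 25 2008.
November 2008 ends with Saturday Nov 29 2008.

Sep 27 2008, Oct 25 2008, Nov 29 2008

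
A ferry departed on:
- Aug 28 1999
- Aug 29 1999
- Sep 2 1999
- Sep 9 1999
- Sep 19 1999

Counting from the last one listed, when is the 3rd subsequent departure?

Nov 6 1999

The spacing grows by 3 each time: 1, 4, 7, 10 days.
Next gap: 13 days. Sep 19 1999 + 13 days = Oct 2 1999.
Next gap: 16 days. Oct 2 1999 + 16 days = Oct 18 1999.
Next gap: 19 days. Oct 18 1999 + 19 days = Nov 6 1999.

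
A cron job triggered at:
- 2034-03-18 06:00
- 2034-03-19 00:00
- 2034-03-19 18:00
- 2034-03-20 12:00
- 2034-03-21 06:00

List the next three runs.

2034-03-22 00:00, 2034-03-22 18:00, 2034-03-23 12:00

The interval is a steady 18 hours (18, 18, 18, 18).
2034-03-21 06:00 + 18 h = 2034-03-22 00:00.
2034-03-22 00:00 + 18 h = 2034-03-22 18:00.
2034-03-22 18:00 + 18 h = 2034-03-23 12:00.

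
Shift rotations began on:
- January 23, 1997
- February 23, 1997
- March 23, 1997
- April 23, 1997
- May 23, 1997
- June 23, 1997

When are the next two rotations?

Each date is the 23rd; the gaps (31, 28, 31, 30, 31) track the month lengths.
The rule is the 23rd of each month.
Next: July 1997 → July 23, 1997.
Next: August 1997 → August 23, 1997.

July 23, 1997; August 23, 1997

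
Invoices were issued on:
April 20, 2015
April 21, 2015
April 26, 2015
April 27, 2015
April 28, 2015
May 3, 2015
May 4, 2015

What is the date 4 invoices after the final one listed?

May 12, 2015

Every event lands on a Monday or Tuesday or Sunday (gaps cycle 1, 5, 1, 1, 5, 1).
So the schedule is: every Monday, Tuesday and Sunday.
The following Tuesday is May 5, 2015.
The following Sunday is May 10, 2015.
The following Monday is May 11, 2015.
The following Tuesday is May 12, 2015.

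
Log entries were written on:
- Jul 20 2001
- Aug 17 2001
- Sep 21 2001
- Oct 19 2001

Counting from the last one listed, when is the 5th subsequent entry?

Mar 15 2002

These are Fridays at 28- or 35-day spacing (28, 35, 28).
The pattern: 3rd Friday of the month.
3rd Friday of November 2001: Nov 16 2001.
3rd Friday of December 2001: Dec 21 2001.
January 2002 — 3rd Friday is Jan 18 2002.
3rd Friday of February 2002: Feb 15 2002.
March 2002 — 3rd Friday is Mar 15 2002.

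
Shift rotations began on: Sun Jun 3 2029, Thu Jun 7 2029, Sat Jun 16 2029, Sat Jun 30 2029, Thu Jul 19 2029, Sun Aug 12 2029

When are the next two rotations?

Mon Sep 10 2029, Sun Oct 14 2029

The spacing grows by 5 each time: 4, 9, 14, 19, 24 days.
Next gap: 29 days. Sun Aug 12 2029 + 29 days = Mon Sep 10 2029.
Next gap: 34 days. Mon Sep 10 2029 + 34 days = Sun Oct 14 2029.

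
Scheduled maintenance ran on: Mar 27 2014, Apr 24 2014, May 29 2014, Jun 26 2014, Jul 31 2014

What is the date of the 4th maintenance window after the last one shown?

All Thursdays; the gaps (28, 35, 28, 35) vary with month length.
This is the last Thursday of each month.
August 2014 ends with Thursday Aug 28 2014.
Last Thursday of September 2014: Sep 25 2014.
Last Thursday of October 2014: Oct 30 2014.
November 2014 ends with Thursday Nov 27 2014.

Nov 27 2014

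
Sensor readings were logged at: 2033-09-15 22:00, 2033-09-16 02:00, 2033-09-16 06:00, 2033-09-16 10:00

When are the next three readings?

Spacing: 4, 4, 4 h — constant 4 h.
2033-09-16 10:00 + 4 h = 2033-09-16 14:00.
2033-09-16 14:00 + 4 h = 2033-09-16 18:00.
2033-09-16 18:00 + 4 h = 2033-09-16 22:00.

2033-09-16 14:00, 2033-09-16 18:00, 2033-09-16 22:00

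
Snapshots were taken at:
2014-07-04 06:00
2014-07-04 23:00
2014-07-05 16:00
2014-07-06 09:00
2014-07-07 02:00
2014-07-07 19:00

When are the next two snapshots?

2014-07-08 12:00, 2014-07-09 05:00

Spacing: 17, 17, 17, 17, 17 h — constant 17 h.
2014-07-07 19:00 + 17 h = 2014-07-08 12:00.
2014-07-08 12:00 + 17 h = 2014-07-09 05:00.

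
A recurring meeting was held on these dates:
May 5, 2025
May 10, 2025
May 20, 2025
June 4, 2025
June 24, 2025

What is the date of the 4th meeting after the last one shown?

The spacing grows by 5 each time: 5, 10, 15, 20 days.
Next gap: 25 days. June 24, 2025 + 25 days = July 19, 2025.
Next gap: 30 days. July 19, 2025 + 30 days = August 18, 2025.
Next gap: 35 days. August 18, 2025 + 35 days = September 22, 2025.
Next gap: 40 days. September 22, 2025 + 40 days = November 1, 2025.

November 1, 2025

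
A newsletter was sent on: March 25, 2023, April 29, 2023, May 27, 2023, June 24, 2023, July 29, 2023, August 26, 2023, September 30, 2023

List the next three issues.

October 28, 2023; November 25, 2023; December 30, 2023

Every date is a Saturday; gaps 35, 28, 28, 35, 28, 35 days.
Each is the last Saturday of its month (at least one falls on the 29th or later, ruling out '4th Saturday').
October 2023 ends with Saturday October 28, 2023.
Last Saturday of November 2023: November 25, 2023.
December 2023 ends with Saturday December 30, 2023.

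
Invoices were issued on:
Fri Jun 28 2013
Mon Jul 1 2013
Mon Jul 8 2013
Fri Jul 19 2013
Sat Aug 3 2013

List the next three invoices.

Thu Aug 22 2013, Sat Sep 14 2013, Fri Oct 11 2013

The spacing grows by 4 each time: 3, 7, 11, 15 days.
Next gap: 19 days. Sat Aug 3 2013 + 19 days = Thu Aug 22 2013.
Next gap: 23 days. Thu Aug 22 2013 + 23 days = Sat Sep 14 2013.
Next gap: 27 days. Sat Sep 14 2013 + 27 days = Fri Oct 11 2013.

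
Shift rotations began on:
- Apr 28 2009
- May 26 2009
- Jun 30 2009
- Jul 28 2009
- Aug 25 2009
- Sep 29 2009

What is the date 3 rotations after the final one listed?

These are Tuesdays with 28, 35, 28, 28, 35-day gaps.
Each is the final Tuesday of its month — Jun 30 2009 is past the 28th, so '4th Tuesday' doesn't fit.
October 2009 ends with Tuesday Oct 27 2009.
Last Tuesday of November 2009: Nov 24 2009.
December 2009 ends with Tuesday Dec 29 2009.

Dec 29 2009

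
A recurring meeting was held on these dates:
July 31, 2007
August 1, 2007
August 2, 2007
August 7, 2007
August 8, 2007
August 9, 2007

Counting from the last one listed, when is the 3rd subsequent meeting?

Every event lands on a Tuesday or Wednesday or Thursday (gaps cycle 1, 1, 5, 1, 1).
So the schedule is: every Tuesday, Wednesday and Thursday.
The following Tuesday is August 14, 2007.
Next Wednesday: August 15, 2007.
The following Thursday is August 16, 2007.

August 16, 2007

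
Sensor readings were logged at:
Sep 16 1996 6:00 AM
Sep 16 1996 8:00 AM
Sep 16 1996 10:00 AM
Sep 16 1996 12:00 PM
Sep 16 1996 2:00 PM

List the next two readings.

Sep 16 1996 4:00 PM, Sep 16 1996 6:00 PM

Spacing: 2, 2, 2, 2 h — constant 2 h.
Sep 16 1996 2:00 PM + 2 h = Sep 16 1996 4:00 PM.
Sep 16 1996 4:00 PM + 2 h = Sep 16 1996 6:00 PM.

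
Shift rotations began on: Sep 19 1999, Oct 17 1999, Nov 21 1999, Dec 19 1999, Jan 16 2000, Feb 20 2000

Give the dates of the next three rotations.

Mar 19 2000, Apr 16 2000, May 21 2000

Gaps: 28, 35, 28, 28, 35 days — a mix of 28 and 35. Every date is a Sunday.
Each is the 3rd Sunday of its month.
3rd Sunday of March 2000: Mar 19 2000.
April 2000 — 3rd Sunday is Apr 16 2000.
3rd Sunday of May 2000: May 21 2000.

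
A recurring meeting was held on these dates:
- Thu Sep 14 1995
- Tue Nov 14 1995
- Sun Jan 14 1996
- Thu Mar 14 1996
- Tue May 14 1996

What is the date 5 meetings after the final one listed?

Each date is the 14th; the gaps (61, 61, 60, 61) track the month lengths.
The rule is the 14th of every 2 months.
Next: July 1996 → Sun Jul 14 1996.
September 1996: Sat Sep 14 1996.
Next: November 1996 → Thu Nov 14 1996.
January 1997: Tue Jan 14 1997.
Next: March 1997 → Fri Mar 14 1997.

Fri Mar 14 1997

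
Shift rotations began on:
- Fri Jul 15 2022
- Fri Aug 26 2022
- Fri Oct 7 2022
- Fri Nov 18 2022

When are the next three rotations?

Gaps between consecutive events: 42, 42, 42 days — a constant 42-day interval.
Fri Nov 18 2022 + 42 days = Fri Dec 30 2022.
Fri Dec 30 2022 + 42 days = Fri Feb 10 2023.
Fri Feb 10 2023 + 42 days = Fri Mar 24 2023.

Fri Dec 30 2022, Fri Feb 10 2023, Fri Mar 24 2023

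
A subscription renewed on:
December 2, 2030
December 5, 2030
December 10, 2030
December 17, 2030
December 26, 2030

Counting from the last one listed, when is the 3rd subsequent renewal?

Gaps: 3, 5, 7, 9 days — each gap is 2 larger than the previous one.
Next gap: 11 days. December 26, 2030 + 11 days = January 6, 2031.
Next gap: 13 days. January 6, 2031 + 13 days = January 19, 2031.
Next gap: 15 days. January 19, 2031 + 15 days = February 3, 2031.

February 3, 2031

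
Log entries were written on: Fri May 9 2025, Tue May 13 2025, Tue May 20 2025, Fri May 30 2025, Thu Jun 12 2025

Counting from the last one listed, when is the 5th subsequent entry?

Gaps: 4, 7, 10, 13 days — each gap is 3 larger than the previous one.
Next gap: 16 days. Thu Jun 12 2025 + 16 days = Sat Jun 28 2025.
Next gap: 19 days. Sat Jun 28 2025 + 19 days = Thu Jul 17 2025.
Next gap: 22 days. Thu Jul 17 2025 + 22 days = Fri Aug 8 2025.
Next gap: 25 days. Fri Aug 8 2025 + 25 days = Tue Sep 2 2025.
Next gap: 28 days. Tue Sep 2 2025 + 28 days = Tue Sep 30 2025.

Tue Sep 30 2025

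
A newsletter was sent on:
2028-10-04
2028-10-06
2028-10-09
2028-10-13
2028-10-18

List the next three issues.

2028-10-24, 2028-10-31, 2028-11-08

The spacing grows by 1 each time: 2, 3, 4, 5 days.
Next gap: 6 days. 2028-10-18 + 6 days = 2028-10-24.
Next gap: 7 days. 2028-10-24 + 7 days = 2028-10-31.
Next gap: 8 days. 2028-10-31 + 8 days = 2028-11-08.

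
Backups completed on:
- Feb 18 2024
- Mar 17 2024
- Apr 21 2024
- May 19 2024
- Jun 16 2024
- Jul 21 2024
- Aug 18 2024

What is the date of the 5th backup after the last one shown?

Jan 19 2025

These are Sundays at 28- or 35-day spacing (28, 35, 28, 28, 35, 28).
The pattern: 3rd Sunday of the month.
3rd Sunday of September 2024: Sep 15 2024.
3rd Sunday of October 2024: Oct 20 2024.
3rd Sunday of November 2024: Nov 17 2024.
December 2024 — 3rd Sunday is Dec 15 2024.
January 2025 — 3rd Sunday is Jan 19 2025.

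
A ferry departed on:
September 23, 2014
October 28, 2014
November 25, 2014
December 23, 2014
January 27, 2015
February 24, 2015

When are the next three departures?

March 24, 2015; April 28, 2015; May 26, 2015

All dates are Tuesdays, 35, 28, 28, 35, 28 days apart.
Specifically, the 4th Tuesday of each month.
March 2015 — 4th Tuesday is March 24, 2015.
4th Tuesday of April 2015: April 28, 2015.
May 2015 — 4th Tuesday is May 26, 2015.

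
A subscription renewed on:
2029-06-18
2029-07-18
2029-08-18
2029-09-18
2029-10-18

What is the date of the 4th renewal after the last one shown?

Each date is the 18th; the gaps (30, 31, 31, 30) track the month lengths.
The rule is the 18th of each month.
Next: November 2029 → 2029-11-18.
December 2029: 2029-12-18.
January 2030: 2030-01-18.
February 2030: 2030-02-18.

2030-02-18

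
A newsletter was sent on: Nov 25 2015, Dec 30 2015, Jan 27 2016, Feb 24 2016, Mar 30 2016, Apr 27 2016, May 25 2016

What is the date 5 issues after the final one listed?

These are Wednesdays with 35, 28, 28, 35, 28, 28-day gaps.
Each is the final Wednesday of its month — Dec 30 2015 is past the 28th, so '4th Wednesday' doesn't fit.
June 2016 ends with Wednesday Jun 29 2016.
Last Wednesday of July 2016: Jul 27 2016.
Last Wednesday of August 2016: Aug 31 2016.
Last Wednesday of September 2016: Sep 28 2016.
October 2016 ends with Wednesday Oct 26 2016.

Oct 26 2016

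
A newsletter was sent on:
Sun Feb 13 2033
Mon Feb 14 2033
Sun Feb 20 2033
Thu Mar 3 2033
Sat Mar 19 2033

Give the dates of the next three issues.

Sat Apr 9 2033, Thu May 5 2033, Sun Jun 5 2033

Gaps: 1, 6, 11, 16 days — each gap is 5 larger than the previous one.
Next gap: 21 days. Sat Mar 19 2033 + 21 days = Sat Apr 9 2033.
Next gap: 26 days. Sat Apr 9 2033 + 26 days = Thu May 5 2033.
Next gap: 31 days. Thu May 5 2033 + 31 days = Sun Jun 5 2033.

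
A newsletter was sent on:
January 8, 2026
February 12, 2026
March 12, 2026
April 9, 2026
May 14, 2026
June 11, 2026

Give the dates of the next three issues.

July 9, 2026; August 13, 2026; September 10, 2026

All dates are Thursdays, 35, 28, 28, 35, 28 days apart.
Specifically, the 2nd Thursday of each month.
2nd Thursday of July 2026: July 9, 2026.
2nd Thursday of August 2026: August 13, 2026.
2nd Thursday of September 2026: September 10, 2026.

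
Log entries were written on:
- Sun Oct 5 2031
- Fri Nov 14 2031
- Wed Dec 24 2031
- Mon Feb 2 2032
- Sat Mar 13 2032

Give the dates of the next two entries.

Thu Apr 22 2032, Tue Jun 1 2032

Every event comes 40 days after the last (40, 40, 40, 40).
Sat Mar 13 2032 + 40 days = Thu Apr 22 2032.
Thu Apr 22 2032 + 40 days = Tue Jun 1 2032.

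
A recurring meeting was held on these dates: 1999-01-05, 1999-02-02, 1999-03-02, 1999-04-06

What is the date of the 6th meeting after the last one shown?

All dates are Tuesdays, 28, 28, 35 days apart.
Specifically, the 1st Tuesday of each month.
1st Tuesday of May 1999: 1999-05-04.
June 1999 — 1st Tuesday is 1999-06-01.
1st Tuesday of July 1999: 1999-07-06.
1st Tuesday of August 1999: 1999-08-03.
September 1999 — 1st Tuesday is 1999-09-07.
October 1999 — 1st Tuesday is 1999-10-05.

1999-10-05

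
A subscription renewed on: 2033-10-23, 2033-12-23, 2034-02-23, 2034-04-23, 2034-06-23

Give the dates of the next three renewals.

2034-08-23, 2034-10-23, 2034-12-23

Each date is the 23rd; the gaps (61, 62, 59, 61) track the month lengths.
The rule is the 23rd of every 2 months.
Next: August 2034 → 2034-08-23.
Next: October 2034 → 2034-10-23.
Next: December 2034 → 2034-12-23.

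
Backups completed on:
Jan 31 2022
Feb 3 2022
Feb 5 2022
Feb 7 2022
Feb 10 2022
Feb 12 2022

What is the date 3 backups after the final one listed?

The gap pattern 3, 2, 2, 3, 2 repeats every 3 events.
These are the Mondays, Thursdays and Saturdays of each week.
Next Monday: Feb 14 2022.
The following Thursday is Feb 17 2022.
Next Saturday: Feb 19 2022.

Feb 19 2022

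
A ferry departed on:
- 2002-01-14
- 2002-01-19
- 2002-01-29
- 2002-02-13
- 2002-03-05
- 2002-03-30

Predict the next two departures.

The spacing grows by 5 each time: 5, 10, 15, 20, 25 days.
Next gap: 30 days. 2002-03-30 + 30 days = 2002-04-29.
Next gap: 35 days. 2002-04-29 + 35 days = 2002-06-03.

2002-04-29, 2002-06-03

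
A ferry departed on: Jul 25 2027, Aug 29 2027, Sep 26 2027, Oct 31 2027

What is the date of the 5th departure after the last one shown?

Mar 26 2028

Every date is a Sunday; gaps 35, 28, 35 days.
Each is the last Sunday of its month (at least one falls on the 29th or later, ruling out '4th Sunday').
November 2027 ends with Sunday Nov 28 2027.
December 2027 ends with Sunday Dec 26 2027.
January 2028 ends with Sunday Jan 30 2028.
February 2028 ends with Sunday Feb 27 2028.
March 2028 ends with Sunday Mar 26 2028.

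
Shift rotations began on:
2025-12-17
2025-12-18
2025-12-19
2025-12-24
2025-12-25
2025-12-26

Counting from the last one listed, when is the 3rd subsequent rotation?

The gap pattern 1, 1, 5, 1, 1 repeats every 3 events.
These are the Wednesdays, Thursdays and Fridays of each week.
Next Wednesday: 2025-12-31.
The following Thursday is 2026-01-01.
The following Friday is 2026-01-02.

2026-01-02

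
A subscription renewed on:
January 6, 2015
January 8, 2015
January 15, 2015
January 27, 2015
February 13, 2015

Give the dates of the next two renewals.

Gaps: 2, 7, 12, 17 days — each gap is 5 larger than the previous one.
Next gap: 22 days. February 13, 2015 + 22 days = March 7, 2015.
Next gap: 27 days. March 7, 2015 + 27 days = April 3, 2015.

March 7, 2015; April 3, 2015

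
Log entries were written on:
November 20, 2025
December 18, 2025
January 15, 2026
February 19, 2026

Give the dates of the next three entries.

March 19, 2026; April 16, 2026; May 21, 2026

All dates are Thursdays, 28, 28, 35 days apart.
Specifically, the 3rd Thursday of each month.
3rd Thursday of March 2026: March 19, 2026.
April 2026 — 3rd Thursday is April 16, 2026.
May 2026 — 3rd Thursday is May 21, 2026.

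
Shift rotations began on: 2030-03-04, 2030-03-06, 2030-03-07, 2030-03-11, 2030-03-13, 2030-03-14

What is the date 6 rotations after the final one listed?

2030-03-28

Every event lands on a Monday or Wednesday or Thursday (gaps cycle 2, 1, 4, 2, 1).
So the schedule is: every Monday, Wednesday and Thursday.
The following Monday is 2030-03-18.
The following Wednesday is 2030-03-20.
The following Thursday is 2030-03-21.
Next Monday: 2030-03-25.
Next Wednesday: 2030-03-27.
The following Thursday is 2030-03-28.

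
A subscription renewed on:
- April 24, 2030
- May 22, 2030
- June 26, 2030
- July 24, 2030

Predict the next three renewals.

Gaps: 28, 35, 28 days — a mix of 28 and 35. Every date is a Wednesday.
Each is the 4th Wednesday of its month.
August 2030 — 4th Wednesday is August 28, 2030.
4th Wednesday of September 2030: September 25, 2030.
October 2030 — 4th Wednesday is October 23, 2030.

August 28, 2030; September 25, 2030; October 23, 2030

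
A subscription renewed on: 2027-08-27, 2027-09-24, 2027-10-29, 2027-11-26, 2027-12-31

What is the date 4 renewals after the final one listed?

All Fridays; the gaps (28, 35, 28, 35) vary with month length.
This is the last Friday of each month.
January 2028 ends with Friday 2028-01-28.
February 2028 ends with Friday 2028-02-25.
Last Friday of March 2028: 2028-03-31.
April 2028 ends with Friday 2028-04-28.

2028-04-28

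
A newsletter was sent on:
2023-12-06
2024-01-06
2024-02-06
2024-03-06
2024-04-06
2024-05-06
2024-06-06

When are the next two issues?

2024-07-06, 2024-08-06

The day-of-month is always 6 (31, 31, 29, 31, 30, 31 days between events).
So this recurs on the 6th of each month.
Next: July 2024 → 2024-07-06.
Next: August 2024 → 2024-08-06.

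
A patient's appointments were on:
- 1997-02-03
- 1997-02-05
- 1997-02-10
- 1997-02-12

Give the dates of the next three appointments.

Gaps: 2, 5, 2 days — not constant, but cyclic with period 2.
The events fall on every Monday and Wednesday.
Next Monday: 1997-02-17.
The following Wednesday is 1997-02-19.
The following Monday is 1997-02-24.

1997-02-17, 1997-02-19, 1997-02-24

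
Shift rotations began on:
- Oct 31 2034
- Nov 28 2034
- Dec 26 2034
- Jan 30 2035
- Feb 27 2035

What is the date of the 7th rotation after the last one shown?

Sep 25 2035

Every date is a Tuesday; gaps 28, 28, 35, 28 days.
Each is the last Tuesday of its month (at least one falls on the 29th or later, ruling out '4th Tuesday').
March 2035 ends with Tuesday Mar 27 2035.
Last Tuesday of April 2035: Apr 24 2035.
Last Tuesday of May 2035: May 29 2035.
Last Tuesday of June 2035: Jun 26 2035.
July 2035 ends with Tuesday Jul 31 2035.
August 2035 ends with Tuesday Aug 28 2035.
September 2035 ends with Tuesday Sep 25 2035.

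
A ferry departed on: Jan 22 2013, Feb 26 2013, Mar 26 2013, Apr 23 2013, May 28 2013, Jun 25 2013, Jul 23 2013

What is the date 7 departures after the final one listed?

Feb 25 2014

All dates are Tuesdays, 35, 28, 28, 35, 28, 28 days apart.
Specifically, the 4th Tuesday of each month.
August 2013 — 4th Tuesday is Aug 27 2013.
4th Tuesday of September 2013: Sep 24 2013.
October 2013 — 4th Tuesday is Oct 22 2013.
November 2013 — 4th Tuesday is Nov 26 2013.
4th Tuesday of December 2013: Dec 24 2013.
January 2014 — 4th Tuesday is Jan 28 2014.
4th Tuesday of February 2014: Feb 25 2014.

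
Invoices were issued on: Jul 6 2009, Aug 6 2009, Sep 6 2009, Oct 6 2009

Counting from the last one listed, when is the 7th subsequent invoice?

Gaps: 31, 31, 30 days — not constant. Every event is on the 6th of the month.
Pattern: the 6th of each month.
Next: November 2009 → Nov 6 2009.
Next: December 2009 → Dec 6 2009.
Next: January 2010 → Jan 6 2010.
Next: February 2010 → Feb 6 2010.
March 2010: Mar 6 2010.
Next: April 2010 → Apr 6 2010.
May 2010: May 6 2010.

May 6 2010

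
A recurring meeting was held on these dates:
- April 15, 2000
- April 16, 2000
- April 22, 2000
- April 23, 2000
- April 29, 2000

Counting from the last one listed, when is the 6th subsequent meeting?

May 20, 2000

The gap pattern 1, 6, 1, 6 repeats every 2 events.
These are the Saturdays and Sundays of each week.
Next Sunday: April 30, 2000.
The following Saturday is May 6, 2000.
The following Sunday is May 7, 2000.
Next Saturday: May 13, 2000.
Next Sunday: May 14, 2000.
The following Saturday is May 20, 2000.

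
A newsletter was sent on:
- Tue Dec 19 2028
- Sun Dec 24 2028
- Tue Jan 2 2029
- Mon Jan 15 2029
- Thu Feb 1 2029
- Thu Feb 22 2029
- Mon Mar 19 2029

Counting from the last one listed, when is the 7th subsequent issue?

Gaps: 5, 9, 13, 17, 21, 25 days — each gap is 4 larger than the previous one.
Next gap: 29 days. Mon Mar 19 2029 + 29 days = Tue Apr 17 2029.
Next gap: 33 days. Tue Apr 17 2029 + 33 days = Sun May 20 2029.
Next gap: 37 days. Sun May 20 2029 + 37 days = Tue Jun 26 2029.
Next gap: 41 days. Tue Jun 26 2029 + 41 days = Mon Aug 6 2029.
Next gap: 45 days. Mon Aug 6 2029 + 45 days = Thu Sep 20 2029.
Next gap: 49 days. Thu Sep 20 2029 + 49 days = Thu Nov 8 2029.
Next gap: 53 days. Thu Nov 8 2029 + 53 days = Mon Dec 31 2029.

Mon Dec 31 2029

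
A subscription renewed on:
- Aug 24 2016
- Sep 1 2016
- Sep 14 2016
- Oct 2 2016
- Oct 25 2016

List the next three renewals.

Nov 22 2016, Dec 25 2016, Feb 1 2017

Intervals are 8, 13, 18, 23 days — an arithmetic progression with common difference 5.
Next gap: 28 days. Oct 25 2016 + 28 days = Nov 22 2016.
Next gap: 33 days. Nov 22 2016 + 33 days = Dec 25 2016.
Next gap: 38 days. Dec 25 2016 + 38 days = Feb 1 2017.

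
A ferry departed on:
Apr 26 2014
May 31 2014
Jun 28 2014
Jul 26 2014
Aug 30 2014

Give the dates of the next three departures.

All Saturdays; the gaps (35, 28, 28, 35) vary with month length.
This is the last Saturday of each month.
Last Saturday of September 2014: Sep 27 2014.
Last Saturday of October 2014: Oct 25 2014.
November 2014 ends with Saturday Nov 29 2014.

Sep 27 2014, Oct 25 2014, Nov 29 2014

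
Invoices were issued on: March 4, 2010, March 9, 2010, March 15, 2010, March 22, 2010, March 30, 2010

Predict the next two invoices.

The spacing grows by 1 each time: 5, 6, 7, 8 days.
Next gap: 9 days. March 30, 2010 + 9 days = April 8, 2010.
Next gap: 10 days. April 8, 2010 + 10 days = April 18, 2010.

April 8, 2010; April 18, 2010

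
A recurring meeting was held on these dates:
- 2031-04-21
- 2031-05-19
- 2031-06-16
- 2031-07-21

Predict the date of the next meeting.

2031-08-18

These are Mondays at 28- or 35-day spacing (28, 28, 35).
The pattern: 3rd Monday of the month.
August 2031 — 3rd Monday is 2031-08-18.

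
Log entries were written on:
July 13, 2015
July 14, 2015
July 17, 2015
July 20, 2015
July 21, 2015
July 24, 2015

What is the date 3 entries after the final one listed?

July 31, 2015

Gaps: 1, 3, 3, 1, 3 days — not constant, but cyclic with period 3.
The events fall on every Monday, Tuesday and Friday.
The following Monday is July 27, 2015.
The following Tuesday is July 28, 2015.
The following Friday is July 31, 2015.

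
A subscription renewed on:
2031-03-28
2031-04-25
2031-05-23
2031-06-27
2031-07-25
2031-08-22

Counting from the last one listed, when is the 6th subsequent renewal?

2032-02-27

These are Fridays at 28- or 35-day spacing (28, 28, 35, 28, 28).
The pattern: 4th Friday of the month.
4th Friday of September 2031: 2031-09-26.
October 2031 — 4th Friday is 2031-10-24.
November 2031 — 4th Friday is 2031-11-28.
December 2031 — 4th Friday is 2031-12-26.
January 2032 — 4th Friday is 2032-01-23.
4th Friday of February 2032: 2032-02-27.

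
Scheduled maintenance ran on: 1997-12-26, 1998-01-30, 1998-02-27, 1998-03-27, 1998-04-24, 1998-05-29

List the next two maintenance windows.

Every date is a Friday; gaps 35, 28, 28, 28, 35 days.
Each is the last Friday of its month (at least one falls on the 29th or later, ruling out '4th Friday').
Last Friday of June 1998: 1998-06-26.
July 1998 ends with Friday 1998-07-31.

1998-06-26, 1998-07-31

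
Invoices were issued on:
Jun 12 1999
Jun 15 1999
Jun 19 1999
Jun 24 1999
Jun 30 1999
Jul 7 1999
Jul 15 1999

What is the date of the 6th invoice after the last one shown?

Gaps: 3, 4, 5, 6, 7, 8 days — each gap is 1 larger than the previous one.
Next gap: 9 days. Jul 15 1999 + 9 days = Jul 24 1999.
Next gap: 10 days. Jul 24 1999 + 10 days = Aug 3 1999.
Next gap: 11 days. Aug 3 1999 + 11 days = Aug 14 1999.
Next gap: 12 days. Aug 14 1999 + 12 days = Aug 26 1999.
Next gap: 13 days. Aug 26 1999 + 13 days = Sep 8 1999.
Next gap: 14 days. Sep 8 1999 + 14 days = Sep 22 1999.

Sep 22 1999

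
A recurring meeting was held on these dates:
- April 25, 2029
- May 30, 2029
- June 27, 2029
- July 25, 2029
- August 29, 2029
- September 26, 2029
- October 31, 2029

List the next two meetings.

November 28, 2029; December 26, 2029

These are Wednesdays with 35, 28, 28, 35, 28, 35-day gaps.
Each is the final Wednesday of its month — May 30, 2029 is past the 28th, so '4th Wednesday' doesn't fit.
Last Wednesday of November 2029: November 28, 2029.
Last Wednesday of December 2029: December 26, 2029.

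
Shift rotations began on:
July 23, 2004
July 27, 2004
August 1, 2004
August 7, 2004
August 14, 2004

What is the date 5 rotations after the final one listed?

October 3, 2004

Intervals are 4, 5, 6, 7 days — an arithmetic progression with common difference 1.
Next gap: 8 days. August 14, 2004 + 8 days = August 22, 2004.
Next gap: 9 days. August 22, 2004 + 9 days = August 31, 2004.
Next gap: 10 days. August 31, 2004 + 10 days = September 10, 2004.
Next gap: 11 days. September 10, 2004 + 11 days = September 21, 2004.
Next gap: 12 days. September 21, 2004 + 12 days = October 3, 2004.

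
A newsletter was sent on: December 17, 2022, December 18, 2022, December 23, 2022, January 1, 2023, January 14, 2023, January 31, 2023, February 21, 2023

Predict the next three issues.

March 18, 2023; April 16, 2023; May 19, 2023

The spacing grows by 4 each time: 1, 5, 9, 13, 17, 21 days.
Next gap: 25 days. February 21, 2023 + 25 days = March 18, 2023.
Next gap: 29 days. March 18, 2023 + 29 days = April 16, 2023.
Next gap: 33 days. April 16, 2023 + 33 days = May 19, 2023.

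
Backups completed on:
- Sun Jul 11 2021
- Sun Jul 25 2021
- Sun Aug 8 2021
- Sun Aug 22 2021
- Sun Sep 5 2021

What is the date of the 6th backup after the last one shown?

Sun Nov 28 2021

The spacing is 14, 14, 14, 14 days — always 14 days.
Sun Sep 5 2021 + 14 days = Sun Sep 19 2021.
Sun Sep 19 2021 + 14 days = Sun Oct 3 2021.
Sun Oct 3 2021 + 14 days = Sun Oct 17 2021.
Sun Oct 17 2021 + 14 days = Sun Oct 31 2021.
Sun Oct 31 2021 + 14 days = Sun Nov 14 2021.
Sun Nov 14 2021 + 14 days = Sun Nov 28 2021.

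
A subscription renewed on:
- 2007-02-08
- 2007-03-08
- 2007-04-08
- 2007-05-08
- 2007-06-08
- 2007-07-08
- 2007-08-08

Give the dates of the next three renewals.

The day-of-month is always 8 (28, 31, 30, 31, 30, 31 days between events).
So this recurs on the 8th of each month.
September 2007: 2007-09-08.
Next: October 2007 → 2007-10-08.
November 2007: 2007-11-08.

2007-09-08, 2007-10-08, 2007-11-08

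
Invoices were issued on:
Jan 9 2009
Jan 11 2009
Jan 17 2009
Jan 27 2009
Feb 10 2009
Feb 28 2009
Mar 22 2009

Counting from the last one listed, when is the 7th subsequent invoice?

Dec 13 2009

The spacing grows by 4 each time: 2, 6, 10, 14, 18, 22 days.
Next gap: 26 days. Mar 22 2009 + 26 days = Apr 17 2009.
Next gap: 30 days. Apr 17 2009 + 30 days = May 17 2009.
Next gap: 34 days. May 17 2009 + 34 days = Jun 20 2009.
Next gap: 38 days. Jun 20 2009 + 38 days = Jul 28 2009.
Next gap: 42 days. Jul 28 2009 + 42 days = Sep 8 2009.
Next gap: 46 days. Sep 8 2009 + 46 days = Oct 24 2009.
Next gap: 50 days. Oct 24 2009 + 50 days = Dec 13 2009.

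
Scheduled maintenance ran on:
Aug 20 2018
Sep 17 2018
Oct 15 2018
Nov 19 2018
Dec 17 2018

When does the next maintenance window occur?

Jan 21 2019

Gaps: 28, 28, 35, 28 days — a mix of 28 and 35. Every date is a Monday.
Each is the 3rd Monday of its month.
3rd Monday of January 2019: Jan 21 2019.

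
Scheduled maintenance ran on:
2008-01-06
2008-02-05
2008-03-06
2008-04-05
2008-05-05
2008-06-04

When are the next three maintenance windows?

2008-07-04, 2008-08-03, 2008-09-02

Every event comes 30 days after the last (30, 30, 30, 30, 30).
2008-06-04 + 30 days = 2008-07-04.
2008-07-04 + 30 days = 2008-08-03.
2008-08-03 + 30 days = 2008-09-02.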